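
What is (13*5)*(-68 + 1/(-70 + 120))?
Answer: -44187/10 ≈ -4418.7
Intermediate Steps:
(13*5)*(-68 + 1/(-70 + 120)) = 65*(-68 + 1/50) = 65*(-3399/50) = -44187/10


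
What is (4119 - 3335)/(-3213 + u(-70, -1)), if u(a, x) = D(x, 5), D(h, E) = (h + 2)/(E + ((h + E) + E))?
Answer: -10976/44981 ≈ -0.24401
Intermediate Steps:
D(h, E) = (2 + h)/(h + 3*E) (D(h, E) = (2 + h)/(E + ((E + h) + E)) = (2 + h)/(E + (h + 2*E)) = (2 + h)/(h + 3*E))
u(a, x) = (2 + x)/(15 + x) (u(a, x) = (2 + x)/(x + 3*5) = (2 + x)/(x + 15) = (2 + x)/(15 + x))
(4119 - 3335)/(-3213 + u(-70, -1)) = (4119 - 3335)/(-3213 + (2 - 1)/(15 - 1)) = 784/(-3213 + 1/14) = 784/(-44981/14) = 784*(-14/44981) = -10976/44981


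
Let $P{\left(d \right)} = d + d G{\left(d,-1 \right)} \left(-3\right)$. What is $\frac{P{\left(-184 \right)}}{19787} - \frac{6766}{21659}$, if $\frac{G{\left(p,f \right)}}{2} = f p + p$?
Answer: $- \frac{137864098}{428566633} \approx -0.32169$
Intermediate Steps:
$G{\left(p,f \right)} = 2 p + 2 f p$ ($G{\left(p,f \right)} = 2 \left(f p + p\right) = 2 \left(p + f p\right) = 2 p + 2 f p$)
$P{\left(d \right)} = d$ ($P{\left(d \right)} = d + d 2 d \left(1 - 1\right) \left(-3\right) = d + d 2 d 0 \left(-3\right) = d + d 0 \left(-3\right) = d + 0 \left(-3\right) = d + 0 = d$)
$\frac{P{\left(-184 \right)}}{19787} - \frac{6766}{21659} = - \frac{184}{19787} - \frac{6766}{21659} = - \frac{137864098}{428566633}$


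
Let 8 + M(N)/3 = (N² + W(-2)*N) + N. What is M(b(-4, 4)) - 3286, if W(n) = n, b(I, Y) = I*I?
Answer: -2590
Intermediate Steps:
b(I, Y) = I²
M(N) = -24 - 3*N + 3*N² (M(N) = -24 + 3*((N² - 2*N) + N) = -24 + 3*(N² - N) = -24 + (-3*N + 3*N²) = -24 - 3*N + 3*N²)
M(b(-4, 4)) - 3286 = (-24 - 3*(-4)² + 3*((-4)²)²) - 3286 = (-24 - 3*16 + 3*16²) - 3286 = (-24 - 48 + 3*256) - 3286 = (-24 - 48 + 768) - 3286 = 696 - 3286 = -2590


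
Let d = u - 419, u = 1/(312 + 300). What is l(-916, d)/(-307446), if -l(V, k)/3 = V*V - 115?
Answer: 838941/102482 ≈ 8.1862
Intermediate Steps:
u = 1/612 ≈ 0.0016340
d = -256427/612 (d = 1/612 - 419 = -256427/612 ≈ -419.00)
l(V, k) = 345 - 3*V² (l(V, k) = -3*(V*V - 115) = -3*(V² - 115) = -3*(-115 + V²) = 345 - 3*V²)
l(-916, d)/(-307446) = (345 - 3*(-916)²)/(-307446) = (345 - 3*839056)*(-1/307446) = (345 - 2517168)*(-1/307446) = -2516823*(-1/307446) = 838941/102482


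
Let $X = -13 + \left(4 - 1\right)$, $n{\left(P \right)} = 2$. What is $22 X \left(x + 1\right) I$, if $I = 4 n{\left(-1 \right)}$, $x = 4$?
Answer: $-8800$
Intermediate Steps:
$I = 8$ ($I = 4 \cdot 2 = 8$)
$X = -10$ ($X = -13 + 3 = -10$)
$22 X \left(x + 1\right) I = 22 \left(-10\right) \left(4 + 1\right) 8 = - 220 \cdot 5 \cdot 8 = \left(-220\right) 40 = -8800$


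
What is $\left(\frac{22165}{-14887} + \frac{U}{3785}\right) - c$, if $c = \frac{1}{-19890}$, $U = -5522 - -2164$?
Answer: $- \frac{532583542979}{224149539510} \approx -2.376$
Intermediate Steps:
$U = -3358$ ($U = -5522 + 2164 = -3358$)
$c = - \frac{1}{19890} \approx -5.0277 \cdot 10^{-5}$
$\left(\frac{22165}{-14887} + \frac{U}{3785}\right) - c = \left(\frac{22165}{-14887} - \frac{3358}{3785}\right) - - \frac{1}{19890} = \left(22165 \left(- \frac{1}{14887}\right) - \frac{3358}{3785}\right) + \frac{1}{19890} = \left(- \frac{22165}{14887} - \frac{3358}{3785}\right) + \frac{1}{19890} = - \frac{133885071}{56347295} + \frac{1}{19890} = - \frac{532583542979}{224149539510}$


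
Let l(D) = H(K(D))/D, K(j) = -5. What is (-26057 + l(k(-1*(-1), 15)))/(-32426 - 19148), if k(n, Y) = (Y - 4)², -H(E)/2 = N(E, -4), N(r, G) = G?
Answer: 3152889/6240454 ≈ 0.50523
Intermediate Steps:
H(E) = 8 (H(E) = -2*(-4) = 8)
k(n, Y) = (-4 + Y)²
l(D) = 8/D
(-26057 + l(k(-1*(-1), 15)))/(-32426 - 19148) = (-26057 + 8/((-4 + 15)²))/(-32426 - 19148) = (-26057 + 8/(11²))/(-51574) = (-26057 + 8/121)*(-1/51574) = -3152889/121*(-1/51574) = 3152889/6240454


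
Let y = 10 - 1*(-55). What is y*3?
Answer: 195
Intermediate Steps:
y = 65 (y = 10 + 55 = 65)
y*3 = 65*3 = 195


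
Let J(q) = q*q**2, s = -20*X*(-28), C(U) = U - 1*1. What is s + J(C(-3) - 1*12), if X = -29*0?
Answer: -4096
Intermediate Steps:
C(U) = -1 + U (C(U) = U - 1 = -1 + U)
X = 0
s = 0 (s = -20*0*(-28) = 0*(-28) = 0)
J(q) = q**3
s + J(C(-3) - 1*12) = 0 + ((-1 - 3) - 1*12)**3 = 0 + (-4 - 12)**3 = 0 + (-16)**3 = 0 - 4096 = -4096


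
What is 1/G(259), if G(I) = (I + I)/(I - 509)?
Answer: -125/259 ≈ -0.48263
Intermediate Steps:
G(I) = 2*I/(-509 + I) (G(I) = (2*I)/(-509 + I) = 2*I/(-509 + I))
1/G(259) = 1/(2*259/(-509 + 259)) = 1/(2*259/(-250)) = 1/(2*259*(-1/250)) = 1/(-259/125) = -125/259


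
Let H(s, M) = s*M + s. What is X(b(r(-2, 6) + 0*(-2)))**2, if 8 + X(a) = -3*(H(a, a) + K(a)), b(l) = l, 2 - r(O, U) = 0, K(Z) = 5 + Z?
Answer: 2209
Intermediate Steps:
r(O, U) = 2 (r(O, U) = 2 - 1*0 = 2 + 0 = 2)
H(s, M) = s + M*s (H(s, M) = M*s + s = s + M*s)
X(a) = -23 - 3*a - 3*a*(1 + a) (X(a) = -8 - 3*(a*(1 + a) + (5 + a)) = -8 - 3*(5 + a + a*(1 + a)) = -8 + (-15 - 3*a - 3*a*(1 + a)) = -23 - 3*a - 3*a*(1 + a))
X(b(r(-2, 6) + 0*(-2)))**2 = (-23 - 6*(2 + 0*(-2)) - 3*(2 + 0*(-2))**2)**2 = (-23 - 6*(2 + 0) - 3*(2 + 0)**2)**2 = (-23 - 6*2 - 3*2**2)**2 = (-23 - 12 - 3*4)**2 = (-23 - 12 - 12)**2 = (-47)**2 = 2209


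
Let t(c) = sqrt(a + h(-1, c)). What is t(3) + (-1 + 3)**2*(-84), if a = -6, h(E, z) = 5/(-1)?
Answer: -336 + I*sqrt(11) ≈ -336.0 + 3.3166*I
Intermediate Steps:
h(E, z) = -5 (h(E, z) = 5*(-1) = -5)
t(c) = I*sqrt(11) (t(c) = sqrt(-6 - 5) = sqrt(-11) = I*sqrt(11))
t(3) + (-1 + 3)**2*(-84) = I*sqrt(11) + (-1 + 3)**2*(-84) = I*sqrt(11) + 2**2*(-84) = I*sqrt(11) + 4*(-84) = I*sqrt(11) - 336 = -336 + I*sqrt(11)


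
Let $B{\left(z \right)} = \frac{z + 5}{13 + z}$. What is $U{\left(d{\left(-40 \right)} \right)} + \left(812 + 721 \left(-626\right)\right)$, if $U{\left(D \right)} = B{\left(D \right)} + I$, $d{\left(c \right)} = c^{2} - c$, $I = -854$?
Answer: $- \frac{746142719}{1653} \approx -4.5139 \cdot 10^{5}$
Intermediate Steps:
$B{\left(z \right)} = \frac{5 + z}{13 + z}$
$U{\left(D \right)} = -854 + \frac{5 + D}{13 + D}$ ($U{\left(D \right)} = \frac{5 + D}{13 + D} - 854 = -854 + \frac{5 + D}{13 + D}$)
$U{\left(d{\left(-40 \right)} \right)} + \left(812 + 721 \left(-626\right)\right) = \frac{-11097 - 853 \left(- 40 \left(-1 - 40\right)\right)}{13 - 40 \left(-1 - 40\right)} + \left(812 + 721 \left(-626\right)\right) = \frac{-11097 - 853 \left(\left(-40\right) \left(-41\right)\right)}{13 - -1640} + \left(812 - 451346\right) = \frac{-11097 - 1398920}{13 + 1640} - 450534 = \frac{-11097 - 1398920}{1653} - 450534 = \frac{1}{1653} \left(-1410017\right) - 450534 = - \frac{1410017}{1653} - 450534 = - \frac{746142719}{1653}$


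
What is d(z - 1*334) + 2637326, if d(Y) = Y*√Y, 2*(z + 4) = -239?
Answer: 2637326 - 915*I*√1830/4 ≈ 2.6373e+6 - 9785.6*I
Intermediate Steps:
z = -247/2 (z = -4 + (½)*(-239) = -4 - 239/2 = -247/2 ≈ -123.50)
d(Y) = Y^(3/2)
d(z - 1*334) + 2637326 = (-247/2 - 1*334)^(3/2) + 2637326 = (-247/2 - 334)^(3/2) + 2637326 = (-915/2)^(3/2) + 2637326 = -915*I*√1830/4 + 2637326 = 2637326 - 915*I*√1830/4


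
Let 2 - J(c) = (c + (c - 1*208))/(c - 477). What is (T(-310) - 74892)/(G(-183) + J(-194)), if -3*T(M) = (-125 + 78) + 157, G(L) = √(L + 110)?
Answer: -112520228876/100272327 + 101207873426*I*√73/100272327 ≈ -1122.1 + 8623.7*I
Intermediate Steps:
G(L) = √(110 + L)
J(c) = 2 - (-208 + 2*c)/(-477 + c) (J(c) = 2 - (c + (c - 1*208))/(c - 477) = 2 - (c + (c - 208))/(-477 + c) = 2 - (c + (-208 + c))/(-477 + c) = 2 - (-208 + 2*c)/(-477 + c))
T(M) = -110/3 (T(M) = -((-125 + 78) + 157)/3 = -(-47 + 157)/3 = -⅓*110 = -110/3)
(T(-310) - 74892)/(G(-183) + J(-194)) = (-110/3 - 74892)/(√(110 - 183) - 746/(-477 - 194)) = -224786/(3*(√(-73) - 746/(-671))) = -224786/(3*(I*√73 - 746*(-1/671))) = -224786/(3*(I*√73 + 746/671)) = -224786/(3*(746/671 + I*√73))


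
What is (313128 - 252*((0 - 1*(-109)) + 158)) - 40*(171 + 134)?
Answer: 233644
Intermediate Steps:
(313128 - 252*((0 - 1*(-109)) + 158)) - 40*(171 + 134) = (313128 - 252*((0 + 109) + 158)) - 40*305 = (313128 - 252*(109 + 158)) - 12200 = (313128 - 252*267) - 12200 = (313128 - 67284) - 12200 = 245844 - 12200 = 233644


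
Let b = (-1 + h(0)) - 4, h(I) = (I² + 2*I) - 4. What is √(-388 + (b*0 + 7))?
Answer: I*√381 ≈ 19.519*I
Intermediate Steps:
h(I) = -4 + I² + 2*I
b = -9 (b = (-1 + (-4 + 0² + 2*0)) - 4 = (-1 + (-4 + 0 + 0)) - 4 = (-1 - 4) - 4 = -5 - 4 = -9)
√(-388 + (b*0 + 7)) = √(-388 + (-9*0 + 7)) = √(-388 + (0 + 7)) = √(-388 + 7) = √(-381) = I*√381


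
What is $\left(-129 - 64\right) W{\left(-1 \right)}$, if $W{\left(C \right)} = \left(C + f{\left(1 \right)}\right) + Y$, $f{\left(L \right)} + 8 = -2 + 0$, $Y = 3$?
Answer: $1544$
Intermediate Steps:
$f{\left(L \right)} = -10$ ($f{\left(L \right)} = -8 + \left(-2 + 0\right) = -8 - 2 = -10$)
$W{\left(C \right)} = -7 + C$ ($W{\left(C \right)} = \left(C - 10\right) + 3 = \left(-10 + C\right) + 3 = -7 + C$)
$\left(-129 - 64\right) W{\left(-1 \right)} = \left(-129 - 64\right) \left(-7 - 1\right) = \left(-193\right) \left(-8\right) = 1544$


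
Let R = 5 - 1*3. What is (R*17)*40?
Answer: 1360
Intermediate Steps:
R = 2 (R = 5 - 3 = 2)
(R*17)*40 = (2*17)*40 = 34*40 = 1360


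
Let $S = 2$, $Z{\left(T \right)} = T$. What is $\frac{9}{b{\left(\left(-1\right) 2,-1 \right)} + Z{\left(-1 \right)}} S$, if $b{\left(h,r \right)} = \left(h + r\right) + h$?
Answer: $-3$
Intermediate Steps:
$b{\left(h,r \right)} = r + 2 h$
$\frac{9}{b{\left(\left(-1\right) 2,-1 \right)} + Z{\left(-1 \right)}} S = \frac{9}{\left(-1 + 2 \left(\left(-1\right) 2\right)\right) - 1} \cdot 2 = \frac{9}{\left(-1 + 2 \left(-2\right)\right) - 1} \cdot 2 = \frac{9}{\left(-1 - 4\right) - 1} \cdot 2 = \frac{9}{-5 - 1} \cdot 2 = \frac{9}{-6} \cdot 2 = 9 \left(- \frac{1}{6}\right) 2 = \left(- \frac{3}{2}\right) 2 = -3$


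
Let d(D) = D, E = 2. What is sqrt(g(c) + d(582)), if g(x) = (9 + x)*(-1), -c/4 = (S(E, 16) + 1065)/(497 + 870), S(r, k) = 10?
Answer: sqrt(1076636897)/1367 ≈ 24.003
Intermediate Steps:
c = -4300/1367 (c = -4*(10 + 1065)/(497 + 870) = -4300/1367 ≈ -3.1456)
g(x) = -9 - x
sqrt(g(c) + d(582)) = sqrt((-9 - 1*(-4300/1367)) + 582) = sqrt((-9 + 4300/1367) + 582) = sqrt(-8003/1367 + 582) = sqrt(787591/1367) = sqrt(1076636897)/1367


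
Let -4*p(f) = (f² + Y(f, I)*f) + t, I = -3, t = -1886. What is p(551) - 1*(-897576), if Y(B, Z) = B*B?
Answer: -81997781/2 ≈ -4.0999e+7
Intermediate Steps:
Y(B, Z) = B²
p(f) = 943/2 - f²/4 - f³/4 (p(f) = -((f² + f²*f) - 1886)/4 = -((f² + f³) - 1886)/4 = -(-1886 + f² + f³)/4 = 943/2 - f²/4 - f³/4)
p(551) - 1*(-897576) = (943/2 - ¼*551² - ¼*551³) - 1*(-897576) = (943/2 - ¼*303601 - ¼*167284151) + 897576 = (943/2 - 303601/4 - 167284151/4) + 897576 = -83792933/2 + 897576 = -81997781/2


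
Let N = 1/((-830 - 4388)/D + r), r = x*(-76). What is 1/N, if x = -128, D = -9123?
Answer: 88753762/9123 ≈ 9728.6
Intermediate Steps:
r = 9728 (r = -128*(-76) = 9728)
N = 9123/88753762 (N = 1/((-830 - 4388)/(-9123) + 9728) = 1/(-5218*(-1/9123) + 9728) = 1/(5218/9123 + 9728) = 1/(88753762/9123) = 9123/88753762 ≈ 0.00010279)
1/N = 1/(9123/88753762) = 88753762/9123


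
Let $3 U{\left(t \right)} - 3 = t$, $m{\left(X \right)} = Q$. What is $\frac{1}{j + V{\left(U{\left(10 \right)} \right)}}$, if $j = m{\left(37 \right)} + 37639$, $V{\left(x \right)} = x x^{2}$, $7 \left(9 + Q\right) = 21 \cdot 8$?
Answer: $\frac{27}{1018855} \approx 2.65 \cdot 10^{-5}$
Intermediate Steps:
$Q = 15$ ($Q = -9 + \frac{21 \cdot 8}{7} = -9 + \frac{1}{7} \cdot 168 = -9 + 24 = 15$)
$m{\left(X \right)} = 15$
$U{\left(t \right)} = 1 + \frac{t}{3}$
$V{\left(x \right)} = x^{3}$
$j = 37654$ ($j = 15 + 37639 = 37654$)
$\frac{1}{j + V{\left(U{\left(10 \right)} \right)}} = \frac{1}{37654 + \left(1 + \frac{1}{3} \cdot 10\right)^{3}} = \frac{1}{37654 + \left(1 + \frac{10}{3}\right)^{3}} = \frac{1}{37654 + \left(\frac{13}{3}\right)^{3}} = \frac{1}{37654 + \frac{2197}{27}} = \frac{1}{\frac{1018855}{27}} = \frac{27}{1018855}$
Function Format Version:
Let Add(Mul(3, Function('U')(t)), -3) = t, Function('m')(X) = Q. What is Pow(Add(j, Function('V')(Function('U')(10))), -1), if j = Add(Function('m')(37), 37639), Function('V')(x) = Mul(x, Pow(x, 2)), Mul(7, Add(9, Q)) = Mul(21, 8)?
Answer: Rational(27, 1018855) ≈ 2.6500e-5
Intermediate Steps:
Q = 15 (Q = Add(-9, Mul(Rational(1, 7), Mul(21, 8))) = Add(-9, Mul(Rational(1, 7), 168)) = Add(-9, 24) = 15)
Function('m')(X) = 15
Function('U')(t) = Add(1, Mul(Rational(1, 3), t))
Function('V')(x) = Pow(x, 3)
j = 37654 (j = Add(15, 37639) = 37654)
Pow(Add(j, Function('V')(Function('U')(10))), -1) = Pow(Add(37654, Pow(Add(1, Mul(Rational(1, 3), 10)), 3)), -1) = Pow(Add(37654, Pow(Add(1, Rational(10, 3)), 3)), -1) = Pow(Add(37654, Pow(Rational(13, 3), 3)), -1) = Pow(Add(37654, Rational(2197, 27)), -1) = Pow(Rational(1018855, 27), -1) = Rational(27, 1018855)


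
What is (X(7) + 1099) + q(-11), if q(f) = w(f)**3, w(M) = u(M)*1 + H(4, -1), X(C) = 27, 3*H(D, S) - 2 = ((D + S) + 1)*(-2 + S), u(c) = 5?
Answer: 30527/27 ≈ 1130.6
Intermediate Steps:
H(D, S) = 2/3 + (-2 + S)*(1 + D + S)/3 (H(D, S) = 2/3 + (((D + S) + 1)*(-2 + S))/3 = 2/3 + ((1 + D + S)*(-2 + S))/3 = 2/3 + ((-2 + S)*(1 + D + S))/3 = 2/3 + (-2 + S)*(1 + D + S)/3)
w(M) = 5/3 (w(M) = 5*1 + (-2/3*4 - 1/3*(-1) + (1/3)*(-1)**2 + (1/3)*4*(-1)) = 5 + (-8/3 + 1/3 + (1/3)*1 - 4/3) = 5 + (-8/3 + 1/3 + 1/3 - 4/3) = 5 - 10/3 = 5/3)
q(f) = 125/27 (q(f) = (5/3)**3 = 125/27)
(X(7) + 1099) + q(-11) = (27 + 1099) + 125/27 = 1126 + 125/27 = 30527/27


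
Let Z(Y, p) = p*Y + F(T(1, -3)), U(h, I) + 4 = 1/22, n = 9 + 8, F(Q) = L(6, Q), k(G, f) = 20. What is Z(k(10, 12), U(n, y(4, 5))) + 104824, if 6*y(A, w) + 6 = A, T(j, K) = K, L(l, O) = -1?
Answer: 1152183/11 ≈ 1.0474e+5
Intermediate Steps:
F(Q) = -1
y(A, w) = -1 + A/6
n = 17
U(h, I) = -87/22 (U(h, I) = -4 + 1/22 = -87/22)
Z(Y, p) = -1 + Y*p (Z(Y, p) = p*Y - 1 = Y*p - 1 = -1 + Y*p)
Z(k(10, 12), U(n, y(4, 5))) + 104824 = (-1 + 20*(-87/22)) + 104824 = (-1 - 870/11) + 104824 = -881/11 + 104824 = 1152183/11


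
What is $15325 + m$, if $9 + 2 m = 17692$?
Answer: $\frac{48333}{2} \approx 24167.0$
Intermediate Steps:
$m = \frac{17683}{2}$ ($m = - \frac{9}{2} + \frac{1}{2} \cdot 17692 = - \frac{9}{2} + 8846 = \frac{17683}{2} \approx 8841.5$)
$15325 + m = 15325 + \frac{17683}{2} = \frac{48333}{2}$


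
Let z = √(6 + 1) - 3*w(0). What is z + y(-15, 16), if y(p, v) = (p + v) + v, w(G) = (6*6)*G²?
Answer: 17 + √7 ≈ 19.646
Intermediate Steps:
w(G) = 36*G²
y(p, v) = p + 2*v
z = √7 (z = √(6 + 1) - 108*0² = √7 - 108*0 = √7 - 3*0 = √7 + 0 = √7 ≈ 2.6458)
z + y(-15, 16) = √7 + (-15 + 2*16) = √7 + (-15 + 32) = √7 + 17 = 17 + √7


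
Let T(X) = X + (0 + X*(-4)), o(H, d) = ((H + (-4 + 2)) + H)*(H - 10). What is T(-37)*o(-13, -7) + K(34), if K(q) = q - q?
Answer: 71484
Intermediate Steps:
o(H, d) = (-10 + H)*(-2 + 2*H) (o(H, d) = ((H - 2) + H)*(-10 + H) = ((-2 + H) + H)*(-10 + H) = (-2 + 2*H)*(-10 + H) = (-10 + H)*(-2 + 2*H))
K(q) = 0
T(X) = -3*X (T(X) = X + (0 - 4*X) = X - 4*X = -3*X)
T(-37)*o(-13, -7) + K(34) = (-3*(-37))*(20 - 22*(-13) + 2*(-13)²) + 0 = 111*(20 + 286 + 2*169) + 0 = 111*(20 + 286 + 338) + 0 = 111*644 + 0 = 71484 + 0 = 71484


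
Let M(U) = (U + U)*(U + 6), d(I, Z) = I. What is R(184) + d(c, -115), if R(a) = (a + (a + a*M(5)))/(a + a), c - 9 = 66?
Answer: 131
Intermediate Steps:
c = 75 (c = 9 + 66 = 75)
M(U) = 2*U*(6 + U) (M(U) = (2*U)*(6 + U) = 2*U*(6 + U))
R(a) = 56 (R(a) = (a + (a + a*(2*5*(6 + 5))))/(a + a) = (a + (a + a*(2*5*11)))/((2*a)) = (a + (a + a*110))*(1/(2*a)) = (a + (a + 110*a))*(1/(2*a)) = (a + 111*a)*(1/(2*a)) = (112*a)*(1/(2*a)) = 56)
R(184) + d(c, -115) = 56 + 75 = 131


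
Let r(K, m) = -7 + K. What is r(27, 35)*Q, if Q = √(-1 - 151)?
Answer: 40*I*√38 ≈ 246.58*I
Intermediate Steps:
Q = 2*I*√38 (Q = √(-152) = 2*I*√38 ≈ 12.329*I)
r(27, 35)*Q = (-7 + 27)*(2*I*√38) = 20*(2*I*√38) = 40*I*√38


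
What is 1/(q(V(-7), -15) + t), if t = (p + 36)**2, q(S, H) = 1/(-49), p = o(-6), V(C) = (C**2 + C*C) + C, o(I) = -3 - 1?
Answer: 49/50175 ≈ 0.00097658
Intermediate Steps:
o(I) = -4
V(C) = C + 2*C**2 (V(C) = (C**2 + C**2) + C = 2*C**2 + C = C + 2*C**2)
p = -4
q(S, H) = -1/49
t = 1024 (t = (-4 + 36)**2 = 32**2 = 1024)
1/(q(V(-7), -15) + t) = 1/(-1/49 + 1024) = 1/(50175/49) = 49/50175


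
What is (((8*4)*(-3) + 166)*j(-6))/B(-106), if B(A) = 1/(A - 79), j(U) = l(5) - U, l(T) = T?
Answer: -142450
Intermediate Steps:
j(U) = 5 - U
B(A) = 1/(-79 + A)
(((8*4)*(-3) + 166)*j(-6))/B(-106) = (((8*4)*(-3) + 166)*(5 - 1*(-6)))/(1/(-79 - 106)) = ((32*(-3) + 166)*(5 + 6))/(1/(-185)) = ((-96 + 166)*11)/(-1/185) = (70*11)*(-185) = 770*(-185) = -142450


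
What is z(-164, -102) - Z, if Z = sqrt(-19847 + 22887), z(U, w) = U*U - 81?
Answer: 26815 - 4*sqrt(190) ≈ 26760.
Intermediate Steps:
z(U, w) = -81 + U**2 (z(U, w) = U**2 - 81 = -81 + U**2)
Z = 4*sqrt(190) (Z = sqrt(3040) = 4*sqrt(190) ≈ 55.136)
z(-164, -102) - Z = (-81 + (-164)**2) - 4*sqrt(190) = (-81 + 26896) - 4*sqrt(190) = 26815 - 4*sqrt(190)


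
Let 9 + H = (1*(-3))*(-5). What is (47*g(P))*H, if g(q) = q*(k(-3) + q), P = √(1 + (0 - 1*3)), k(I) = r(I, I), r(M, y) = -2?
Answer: -564 - 564*I*√2 ≈ -564.0 - 797.62*I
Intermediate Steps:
k(I) = -2
P = I*√2 (P = √(1 + (0 - 3)) = √(1 - 3) = √(-2) = I*√2 ≈ 1.4142*I)
g(q) = q*(-2 + q)
H = 6 (H = -9 + (1*(-3))*(-5) = -9 - 3*(-5) = -9 + 15 = 6)
(47*g(P))*H = (47*((I*√2)*(-2 + I*√2)))*6 = (47*(I*√2*(-2 + I*√2)))*6 = (47*I*√2*(-2 + I*√2))*6 = 282*I*√2*(-2 + I*√2)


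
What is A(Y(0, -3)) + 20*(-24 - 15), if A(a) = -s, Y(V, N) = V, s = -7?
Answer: -773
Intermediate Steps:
A(a) = 7 (A(a) = -1*(-7) = 7)
A(Y(0, -3)) + 20*(-24 - 15) = 7 + 20*(-24 - 15) = 7 + 20*(-39) = 7 - 780 = -773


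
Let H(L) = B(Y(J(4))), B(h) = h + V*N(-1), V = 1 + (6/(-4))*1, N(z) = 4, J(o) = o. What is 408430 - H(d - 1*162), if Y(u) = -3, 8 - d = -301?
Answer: 408435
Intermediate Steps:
d = 309 (d = 8 - 1*(-301) = 8 + 301 = 309)
V = -1/2 (V = 1 + (6*(-1/4))*1 = 1 - 3/2*1 = 1 - 3/2 = -1/2 ≈ -0.50000)
B(h) = -2 + h (B(h) = h - 1/2*4 = h - 2 = -2 + h)
H(L) = -5 (H(L) = -2 - 3 = -5)
408430 - H(d - 1*162) = 408430 - 1*(-5) = 408430 + 5 = 408435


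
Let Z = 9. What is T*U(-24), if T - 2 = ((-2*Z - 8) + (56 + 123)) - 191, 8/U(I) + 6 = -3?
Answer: 32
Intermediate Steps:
U(I) = -8/9 (U(I) = 8/(-6 - 3) = 8/(-9) = 8*(-⅑) = -8/9)
T = -36 (T = 2 + (((-2*9 - 8) + (56 + 123)) - 191) = 2 + (((-18 - 8) + 179) - 191) = 2 + ((-26 + 179) - 191) = 2 + (153 - 191) = 2 - 38 = -36)
T*U(-24) = -36*(-8/9) = 32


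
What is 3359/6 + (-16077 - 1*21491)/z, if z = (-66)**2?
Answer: 1200533/2178 ≈ 551.21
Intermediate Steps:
z = 4356
3359/6 + (-16077 - 1*21491)/z = 3359/6 + (-16077 - 1*21491)/4356 = 3359*(1/6) + (-16077 - 21491)*(1/4356) = 3359/6 - 37568*1/4356 = 3359/6 - 9392/1089 = 1200533/2178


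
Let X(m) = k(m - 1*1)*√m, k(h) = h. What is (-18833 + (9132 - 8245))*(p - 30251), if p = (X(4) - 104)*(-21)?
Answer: 505951578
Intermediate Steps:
X(m) = √m*(-1 + m) (X(m) = (m - 1*1)*√m = (m - 1)*√m = (-1 + m)*√m = √m*(-1 + m))
p = 2058 (p = (√4*(-1 + 4) - 104)*(-21) = (2*3 - 104)*(-21) = (6 - 104)*(-21) = -98*(-21) = 2058)
(-18833 + (9132 - 8245))*(p - 30251) = (-18833 + (9132 - 8245))*(2058 - 30251) = (-18833 + 887)*(-28193) = -17946*(-28193) = 505951578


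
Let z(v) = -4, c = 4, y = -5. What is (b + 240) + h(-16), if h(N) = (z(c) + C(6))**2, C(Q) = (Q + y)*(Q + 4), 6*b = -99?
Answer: 519/2 ≈ 259.50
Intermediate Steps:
b = -33/2 (b = (1/6)*(-99) = -33/2 ≈ -16.500)
C(Q) = (-5 + Q)*(4 + Q) (C(Q) = (Q - 5)*(Q + 4) = (-5 + Q)*(4 + Q))
h(N) = 36 (h(N) = (-4 + (-20 + 6**2 - 1*6))**2 = (-4 + (-20 + 36 - 6))**2 = (-4 + 10)**2 = 6**2 = 36)
(b + 240) + h(-16) = (-33/2 + 240) + 36 = 447/2 + 36 = 519/2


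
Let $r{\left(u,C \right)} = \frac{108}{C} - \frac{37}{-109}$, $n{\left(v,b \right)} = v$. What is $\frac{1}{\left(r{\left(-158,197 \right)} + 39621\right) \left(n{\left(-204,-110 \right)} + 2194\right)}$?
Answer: $\frac{21473}{1693093580060} \approx 1.2683 \cdot 10^{-8}$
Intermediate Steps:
$r{\left(u,C \right)} = \frac{37}{109} + \frac{108}{C}$ ($r{\left(u,C \right)} = \frac{108}{C} - - \frac{37}{109} = \frac{108}{C} + \frac{37}{109} = \frac{37}{109} + \frac{108}{C}$)
$\frac{1}{\left(r{\left(-158,197 \right)} + 39621\right) \left(n{\left(-204,-110 \right)} + 2194\right)} = \frac{1}{\left(\left(\frac{37}{109} + \frac{108}{197}\right) + 39621\right) \left(-204 + 2194\right)} = \frac{1}{\left(\left(\frac{37}{109} + 108 \cdot \frac{1}{197}\right) + 39621\right) 1990} = \frac{1}{\left(\left(\frac{37}{109} + \frac{108}{197}\right) + 39621\right) 1990} = \frac{1}{\left(\frac{19061}{21473} + 39621\right) 1990} = \frac{1}{\frac{850800794}{21473} \cdot 1990} = \frac{1}{\frac{1693093580060}{21473}} = \frac{21473}{1693093580060}$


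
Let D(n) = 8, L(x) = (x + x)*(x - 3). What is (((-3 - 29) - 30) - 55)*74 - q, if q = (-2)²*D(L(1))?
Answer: -8690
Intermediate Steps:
L(x) = 2*x*(-3 + x) (L(x) = (2*x)*(-3 + x) = 2*x*(-3 + x))
q = 32 (q = (-2)²*8 = 4*8 = 32)
(((-3 - 29) - 30) - 55)*74 - q = (((-3 - 29) - 30) - 55)*74 - 1*32 = ((-32 - 30) - 55)*74 - 32 = (-62 - 55)*74 - 32 = -117*74 - 32 = -8658 - 32 = -8690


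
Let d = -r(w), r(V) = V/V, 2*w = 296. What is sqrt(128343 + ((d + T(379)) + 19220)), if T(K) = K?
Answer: sqrt(147941) ≈ 384.63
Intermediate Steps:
w = 148 (w = (1/2)*296 = 148)
r(V) = 1
d = -1 (d = -1*1 = -1)
sqrt(128343 + ((d + T(379)) + 19220)) = sqrt(128343 + ((-1 + 379) + 19220)) = sqrt(128343 + (378 + 19220)) = sqrt(128343 + 19598) = sqrt(147941)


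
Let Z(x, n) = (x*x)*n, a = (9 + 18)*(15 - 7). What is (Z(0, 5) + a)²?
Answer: 46656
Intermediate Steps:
a = 216 (a = 27*8 = 216)
Z(x, n) = n*x² (Z(x, n) = x²*n = n*x²)
(Z(0, 5) + a)² = (5*0² + 216)² = (5*0 + 216)² = (0 + 216)² = 216² = 46656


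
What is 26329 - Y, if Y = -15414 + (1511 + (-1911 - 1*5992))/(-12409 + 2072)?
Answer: 431490999/10337 ≈ 41742.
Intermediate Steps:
Y = -159328126/10337 (Y = -15414 + (1511 + (-1911 - 5992))/(-10337) = -15414 + (1511 - 7903)*(-1/10337) = -15414 - 6392*(-1/10337) = -15414 + 6392/10337 = -159328126/10337 ≈ -15413.)
26329 - Y = 26329 - 1*(-159328126/10337) = 26329 + 159328126/10337 = 431490999/10337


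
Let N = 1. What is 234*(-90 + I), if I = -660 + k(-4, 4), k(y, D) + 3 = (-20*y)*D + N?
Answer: -101088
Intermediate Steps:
k(y, D) = -2 - 20*D*y (k(y, D) = -3 + ((-20*y)*D + 1) = -3 + (-20*D*y + 1) = -3 + (1 - 20*D*y) = -2 - 20*D*y)
I = -342 (I = -660 + (-2 - 20*4*(-4)) = -660 + (-2 + 320) = -660 + 318 = -342)
234*(-90 + I) = 234*(-90 - 342) = 234*(-432) = -101088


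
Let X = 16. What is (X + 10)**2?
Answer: 676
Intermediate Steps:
(X + 10)**2 = (16 + 10)**2 = 26**2 = 676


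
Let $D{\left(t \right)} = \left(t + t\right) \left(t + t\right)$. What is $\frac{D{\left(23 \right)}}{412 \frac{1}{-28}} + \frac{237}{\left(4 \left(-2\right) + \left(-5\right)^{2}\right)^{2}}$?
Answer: $- \frac{4256257}{29767} \approx -142.99$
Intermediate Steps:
$D{\left(t \right)} = 4 t^{2}$ ($D{\left(t \right)} = 2 t 2 t = 4 t^{2}$)
$\frac{D{\left(23 \right)}}{412 \frac{1}{-28}} + \frac{237}{\left(4 \left(-2\right) + \left(-5\right)^{2}\right)^{2}} = \frac{4 \cdot 23^{2}}{412 \frac{1}{-28}} + \frac{237}{\left(4 \left(-2\right) + \left(-5\right)^{2}\right)^{2}} = \frac{4 \cdot 529}{412 \left(- \frac{1}{28}\right)} + \frac{237}{\left(-8 + 25\right)^{2}} = \frac{2116}{- \frac{103}{7}} + \frac{237}{17^{2}} = 2116 \left(- \frac{7}{103}\right) + \frac{237}{289} = - \frac{14812}{103} + 237 \cdot \frac{1}{289} = - \frac{14812}{103} + \frac{237}{289} = - \frac{4256257}{29767}$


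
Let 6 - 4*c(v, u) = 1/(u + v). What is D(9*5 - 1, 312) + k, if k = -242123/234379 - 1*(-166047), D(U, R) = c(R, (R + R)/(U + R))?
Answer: 4346989292157685/26179196784 ≈ 1.6605e+5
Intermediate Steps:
c(v, u) = 3/2 - 1/(4*(u + v))
D(U, R) = (-1 + 6*R + 12*R/(R + U))/(4*(R + 2*R/(R + U))) (D(U, R) = (-1 + 6*((R + R)/(U + R)) + 6*R)/(4*((R + R)/(U + R) + R)) = (-1 + 6*((2*R)/(R + U)) + 6*R)/(4*((2*R)/(R + U) + R)) = (-1 + 6*(2*R/(R + U)) + 6*R)/(4*(2*R/(R + U) + R)) = (-1 + 12*R/(R + U) + 6*R)/(4*(R + 2*R/(R + U))) = (-1 + 6*R + 12*R/(R + U))/(4*(R + 2*R/(R + U))))
k = 38917687690/234379 (k = -242123*1/234379 + 166047 = -242123/234379 + 166047 = 38917687690/234379 ≈ 1.6605e+5)
D(9*5 - 1, 312) + k = (¼)*(12*312 + (-1 + 6*312)*(312 + (9*5 - 1)))/(312*(2 + 312 + (9*5 - 1))) + 38917687690/234379 = (¼)*(1/312)*(3744 + (-1 + 1872)*(312 + (45 - 1)))/(2 + 312 + (45 - 1)) + 38917687690/234379 = (¼)*(1/312)*(3744 + 1871*(312 + 44))/(2 + 312 + 44) + 38917687690/234379 = (¼)*(1/312)*(3744 + 1871*356)/358 + 38917687690/234379 = (¼)*(1/312)*(1/358)*(3744 + 666076) + 38917687690/234379 = (¼)*(1/312)*(1/358)*669820 + 38917687690/234379 = 167455/111696 + 38917687690/234379 = 4346989292157685/26179196784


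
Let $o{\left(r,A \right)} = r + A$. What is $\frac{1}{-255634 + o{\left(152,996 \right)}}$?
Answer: $- \frac{1}{254486} \approx -3.9295 \cdot 10^{-6}$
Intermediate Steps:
$o{\left(r,A \right)} = A + r$
$\frac{1}{-255634 + o{\left(152,996 \right)}} = \frac{1}{-255634 + \left(996 + 152\right)} = \frac{1}{-255634 + 1148} = \frac{1}{-254486} = - \frac{1}{254486}$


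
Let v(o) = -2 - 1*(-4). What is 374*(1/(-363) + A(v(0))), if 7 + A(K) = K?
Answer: -61744/33 ≈ -1871.0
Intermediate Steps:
v(o) = 2 (v(o) = -2 + 4 = 2)
A(K) = -7 + K
374*(1/(-363) + A(v(0))) = 374*(1/(-363) + (-7 + 2)) = 374*(-1/363 - 5) = 374*(-1816/363) = -61744/33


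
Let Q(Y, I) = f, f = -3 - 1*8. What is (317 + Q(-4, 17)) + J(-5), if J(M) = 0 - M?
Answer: 311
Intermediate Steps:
J(M) = -M
f = -11 (f = -3 - 8 = -11)
Q(Y, I) = -11
(317 + Q(-4, 17)) + J(-5) = (317 - 11) - 1*(-5) = 306 + 5 = 311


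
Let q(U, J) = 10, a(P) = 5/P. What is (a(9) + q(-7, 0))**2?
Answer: 9025/81 ≈ 111.42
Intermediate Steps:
(a(9) + q(-7, 0))**2 = (5/9 + 10)**2 = (95/9)**2 = 9025/81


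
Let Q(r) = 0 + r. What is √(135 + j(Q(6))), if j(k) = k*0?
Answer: 3*√15 ≈ 11.619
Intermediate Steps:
Q(r) = r
j(k) = 0
√(135 + j(Q(6))) = √(135 + 0) = √135 = 3*√15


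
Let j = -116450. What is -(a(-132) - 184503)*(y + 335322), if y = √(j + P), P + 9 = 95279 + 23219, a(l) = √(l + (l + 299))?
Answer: (184503 - √35)*(335322 + √2039) ≈ 6.1874e+10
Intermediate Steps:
a(l) = √(299 + 2*l) (a(l) = √(l + (299 + l)) = √(299 + 2*l))
P = 118489 (P = -9 + (95279 + 23219) = -9 + 118498 = 118489)
y = √2039 (y = √(-116450 + 118489) = √2039 ≈ 45.155)
-(a(-132) - 184503)*(y + 335322) = -(√(299 + 2*(-132)) - 184503)*(√2039 + 335322) = -(√(299 - 264) - 184503)*(335322 + √2039) = -(√35 - 184503)*(335322 + √2039) = -(-184503 + √35)*(335322 + √2039)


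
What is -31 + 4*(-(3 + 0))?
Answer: -43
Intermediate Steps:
-31 + 4*(-(3 + 0)) = -31 + 4*(-1*3) = -31 + 4*(-3) = -31 - 12 = -43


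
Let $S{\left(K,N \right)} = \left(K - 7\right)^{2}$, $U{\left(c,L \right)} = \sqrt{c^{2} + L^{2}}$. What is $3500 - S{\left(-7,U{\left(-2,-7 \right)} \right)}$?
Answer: $3304$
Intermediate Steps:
$U{\left(c,L \right)} = \sqrt{L^{2} + c^{2}}$
$S{\left(K,N \right)} = \left(-7 + K\right)^{2}$
$3500 - S{\left(-7,U{\left(-2,-7 \right)} \right)} = 3500 - \left(-7 - 7\right)^{2} = 3500 - \left(-14\right)^{2} = 3500 - 196 = 3304$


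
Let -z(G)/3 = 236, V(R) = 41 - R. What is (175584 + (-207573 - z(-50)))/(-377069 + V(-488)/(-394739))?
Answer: 12347830659/148843840520 ≈ 0.082958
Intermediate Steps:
z(G) = -708 (z(G) = -3*236 = -708)
(175584 + (-207573 - z(-50)))/(-377069 + V(-488)/(-394739)) = (175584 + (-207573 - 1*(-708)))/(-377069 + (41 - 1*(-488))/(-394739)) = (175584 + (-207573 + 708))/(-377069 + (41 + 488)*(-1/394739)) = (175584 - 206865)/(-377069 + 529*(-1/394739)) = -31281/(-377069 - 529/394739) = -31281/(-148843840520/394739) = -31281*(-394739/148843840520) = 12347830659/148843840520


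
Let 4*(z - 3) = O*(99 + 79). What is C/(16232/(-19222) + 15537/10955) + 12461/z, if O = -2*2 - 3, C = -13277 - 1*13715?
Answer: -250712453073402/5325179537 ≈ -47081.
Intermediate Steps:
C = -26992 (C = -13277 - 13715 = -26992)
O = -7 (O = -4 - 3 = -7)
z = -617/2 (z = 3 + (-7*(99 + 79))/4 = 3 + (-7*178)/4 = 3 + (1/4)*(-1246) = 3 - 623/2 = -617/2 ≈ -308.50)
C/(16232/(-19222) + 15537/10955) + 12461/z = -26992/(16232/(-19222) + 15537/10955) + 12461/(-617/2) = -26992/(16232*(-1/19222) + 15537*(1/10955)) + 12461*(-2/617) = -26992/(-8116/9611 + 15537/10955) - 24922/617 = -26992/8630761/15041215 - 24922/617 = -26992*15041215/8630761 - 24922/617 = -405992475280/8630761 - 24922/617 = -250712453073402/5325179537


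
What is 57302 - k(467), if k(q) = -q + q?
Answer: 57302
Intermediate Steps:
k(q) = 0
57302 - k(467) = 57302 - 1*0 = 57302 + 0 = 57302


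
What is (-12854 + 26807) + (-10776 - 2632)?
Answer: 545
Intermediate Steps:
(-12854 + 26807) + (-10776 - 2632) = 13953 - 13408 = 545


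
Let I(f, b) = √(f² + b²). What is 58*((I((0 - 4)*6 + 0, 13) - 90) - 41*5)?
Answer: -17110 + 58*√745 ≈ -15527.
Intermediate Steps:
I(f, b) = √(b² + f²)
58*((I((0 - 4)*6 + 0, 13) - 90) - 41*5) = 58*((√(13² + ((0 - 4)*6 + 0)²) - 90) - 41*5) = 58*((√(169 + (-4*6 + 0)²) - 90) - 205) = 58*((√(169 + (-24 + 0)²) - 90) - 205) = 58*((√(169 + (-24)²) - 90) - 205) = 58*((√(169 + 576) - 90) - 205) = 58*((√745 - 90) - 205) = 58*((-90 + √745) - 205) = 58*(-295 + √745) = -17110 + 58*√745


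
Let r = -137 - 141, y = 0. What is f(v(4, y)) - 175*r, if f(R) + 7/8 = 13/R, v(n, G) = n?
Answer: 389219/8 ≈ 48652.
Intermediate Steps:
f(R) = -7/8 + 13/R
r = -278
f(v(4, y)) - 175*r = (-7/8 + 13/4) - 175*(-278) = (-7/8 + 13*(¼)) + 48650 = (-7/8 + 13/4) + 48650 = 19/8 + 48650 = 389219/8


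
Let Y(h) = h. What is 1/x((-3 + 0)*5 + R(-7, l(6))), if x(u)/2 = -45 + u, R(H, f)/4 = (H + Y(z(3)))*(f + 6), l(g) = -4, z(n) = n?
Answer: -1/184 ≈ -0.0054348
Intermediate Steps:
R(H, f) = 4*(3 + H)*(6 + f) (R(H, f) = 4*((H + 3)*(f + 6)) = 4*((3 + H)*(6 + f)) = 4*(3 + H)*(6 + f))
x(u) = -90 + 2*u (x(u) = 2*(-45 + u) = -90 + 2*u)
1/x((-3 + 0)*5 + R(-7, l(6))) = 1/(-90 + 2*((-3 + 0)*5 + (72 + 12*(-4) + 24*(-7) + 4*(-7)*(-4)))) = 1/(-90 + 2*(-3*5 + (72 - 48 - 168 + 112))) = 1/(-90 + 2*(-15 - 32)) = 1/(-90 + 2*(-47)) = 1/(-90 - 94) = 1/(-184) = -1/184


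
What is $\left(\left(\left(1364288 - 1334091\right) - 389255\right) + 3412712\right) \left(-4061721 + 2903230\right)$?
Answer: $-3537630676114$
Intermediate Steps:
$\left(\left(\left(1364288 - 1334091\right) - 389255\right) + 3412712\right) \left(-4061721 + 2903230\right) = \left(\left(30197 - 389255\right) + 3412712\right) \left(-1158491\right) = \left(-359058 + 3412712\right) \left(-1158491\right) = 3053654 \left(-1158491\right) = -3537630676114$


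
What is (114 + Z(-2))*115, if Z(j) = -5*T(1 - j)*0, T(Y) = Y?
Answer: 13110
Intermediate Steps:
Z(j) = 0 (Z(j) = -5*(1 - j)*0 = (-5 + 5*j)*0 = 0)
(114 + Z(-2))*115 = (114 + 0)*115 = 114*115 = 13110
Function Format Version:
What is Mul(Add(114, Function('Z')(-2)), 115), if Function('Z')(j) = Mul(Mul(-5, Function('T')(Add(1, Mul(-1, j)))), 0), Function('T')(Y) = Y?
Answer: 13110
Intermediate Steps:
Function('Z')(j) = 0 (Function('Z')(j) = Mul(Mul(-5, Add(1, Mul(-1, j))), 0) = Mul(Add(-5, Mul(5, j)), 0) = 0)
Mul(Add(114, Function('Z')(-2)), 115) = Mul(Add(114, 0), 115) = Mul(114, 115) = 13110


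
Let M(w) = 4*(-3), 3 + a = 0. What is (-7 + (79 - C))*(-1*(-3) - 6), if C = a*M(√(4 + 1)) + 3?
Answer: -99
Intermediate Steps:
a = -3 (a = -3 + 0 = -3)
M(w) = -12
C = 39 (C = -3*(-12) + 3 = 36 + 3 = 39)
(-7 + (79 - C))*(-1*(-3) - 6) = (-7 + (79 - 1*39))*(-1*(-3) - 6) = (-7 + (79 - 39))*(3 - 6) = (-7 + 40)*(-3) = 33*(-3) = -99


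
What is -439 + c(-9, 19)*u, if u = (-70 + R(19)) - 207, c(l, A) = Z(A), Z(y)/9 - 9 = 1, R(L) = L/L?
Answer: -25279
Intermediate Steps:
R(L) = 1
Z(y) = 90 (Z(y) = 81 + 9*1 = 81 + 9 = 90)
c(l, A) = 90
u = -276 (u = (-70 + 1) - 207 = -69 - 207 = -276)
-439 + c(-9, 19)*u = -439 + 90*(-276) = -439 - 24840 = -25279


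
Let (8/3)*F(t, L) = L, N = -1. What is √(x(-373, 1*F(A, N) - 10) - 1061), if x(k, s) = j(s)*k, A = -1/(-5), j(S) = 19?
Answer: 2*I*√2037 ≈ 90.266*I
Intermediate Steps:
A = ⅕ (A = -1*(-⅕) = ⅕ ≈ 0.20000)
F(t, L) = 3*L/8
x(k, s) = 19*k
√(x(-373, 1*F(A, N) - 10) - 1061) = √(19*(-373) - 1061) = √(-7087 - 1061) = √(-8148) = 2*I*√2037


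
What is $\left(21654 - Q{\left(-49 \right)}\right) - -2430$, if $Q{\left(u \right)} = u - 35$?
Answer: $24168$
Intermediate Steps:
$Q{\left(u \right)} = -35 + u$
$\left(21654 - Q{\left(-49 \right)}\right) - -2430 = \left(21654 - \left(-35 - 49\right)\right) - -2430 = \left(21654 - -84\right) + 2430 = \left(21654 + 84\right) + 2430 = 21738 + 2430 = 24168$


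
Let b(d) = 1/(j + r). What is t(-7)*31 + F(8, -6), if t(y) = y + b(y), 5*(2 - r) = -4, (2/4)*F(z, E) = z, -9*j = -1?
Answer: -24936/131 ≈ -190.35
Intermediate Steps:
j = ⅑ (j = -⅑*(-1) = ⅑ ≈ 0.11111)
F(z, E) = 2*z
r = 14/5 (r = 2 - ⅕*(-4) = 2 + ⅘ = 14/5 ≈ 2.8000)
b(d) = 45/131 (b(d) = 1/(⅑ + 14/5) = 1/(131/45) = 45/131)
t(y) = 45/131 + y (t(y) = y + 45/131 = 45/131 + y)
t(-7)*31 + F(8, -6) = (45/131 - 7)*31 + 2*8 = -872/131*31 + 16 = -27032/131 + 16 = -24936/131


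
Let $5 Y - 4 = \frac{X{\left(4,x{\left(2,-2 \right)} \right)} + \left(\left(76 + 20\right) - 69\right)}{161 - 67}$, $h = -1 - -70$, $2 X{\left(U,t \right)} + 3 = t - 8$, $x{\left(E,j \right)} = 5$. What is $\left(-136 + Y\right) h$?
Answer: $- \frac{438288}{47} \approx -9325.3$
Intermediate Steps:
$X{\left(U,t \right)} = - \frac{11}{2} + \frac{t}{2}$ ($X{\left(U,t \right)} = - \frac{3}{2} + \frac{t - 8}{2} = - \frac{3}{2} + \frac{-8 + t}{2} = - \frac{3}{2} + \left(-4 + \frac{t}{2}\right) = - \frac{11}{2} + \frac{t}{2}$)
$h = 69$ ($h = -1 + 70 = 69$)
$Y = \frac{40}{47}$ ($Y = \frac{4}{5} + \frac{\left(\left(- \frac{11}{2} + \frac{1}{2} \cdot 5\right) + \left(\left(76 + 20\right) - 69\right)\right) \frac{1}{161 - 67}}{5} = \frac{4}{5} + \frac{\left(\left(- \frac{11}{2} + \frac{5}{2}\right) + \left(96 - 69\right)\right) \frac{1}{94}}{5} = \frac{4}{5} + \frac{\left(-3 + 27\right) \frac{1}{94}}{5} = \frac{4}{5} + \frac{24 \cdot \frac{1}{94}}{5} = \frac{4}{5} + \frac{1}{5} \cdot \frac{12}{47} = \frac{4}{5} + \frac{12}{235} = \frac{40}{47} \approx 0.85106$)
$\left(-136 + Y\right) h = \left(-136 + \frac{40}{47}\right) 69 = \left(- \frac{6352}{47}\right) 69 = - \frac{438288}{47}$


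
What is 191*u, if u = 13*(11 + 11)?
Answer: 54626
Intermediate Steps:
u = 286 (u = 13*22 = 286)
191*u = 191*286 = 54626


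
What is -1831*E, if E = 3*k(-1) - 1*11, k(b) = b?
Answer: 25634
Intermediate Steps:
E = -14 (E = 3*(-1) - 1*11 = -3 - 11 = -14)
-1831*E = -1831*(-14) = 25634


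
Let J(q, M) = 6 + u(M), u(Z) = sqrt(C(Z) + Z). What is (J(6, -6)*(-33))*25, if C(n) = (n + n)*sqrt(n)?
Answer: -4950 - 825*sqrt(-6 - 12*I*sqrt(6)) ≈ -7807.9 + 3500.2*I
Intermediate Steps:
C(n) = 2*n**(3/2) (C(n) = (2*n)*sqrt(n) = 2*n**(3/2))
u(Z) = sqrt(Z + 2*Z**(3/2)) (u(Z) = sqrt(2*Z**(3/2) + Z) = sqrt(Z + 2*Z**(3/2)))
J(q, M) = 6 + sqrt(M + 2*M**(3/2))
(J(6, -6)*(-33))*25 = ((6 + sqrt(-6 + 2*(-6)**(3/2)))*(-33))*25 = ((6 + sqrt(-6 + 2*(-6*I*sqrt(6))))*(-33))*25 = ((6 + sqrt(-6 - 12*I*sqrt(6)))*(-33))*25 = (-198 - 33*sqrt(-6 - 12*I*sqrt(6)))*25 = -4950 - 825*sqrt(-6 - 12*I*sqrt(6))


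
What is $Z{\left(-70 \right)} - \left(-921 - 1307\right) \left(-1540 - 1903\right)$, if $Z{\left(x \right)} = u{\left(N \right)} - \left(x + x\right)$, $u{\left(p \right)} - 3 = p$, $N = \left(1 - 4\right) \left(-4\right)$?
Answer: $-7670849$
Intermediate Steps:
$N = 12$ ($N = \left(-3\right) \left(-4\right) = 12$)
$u{\left(p \right)} = 3 + p$
$Z{\left(x \right)} = 15 - 2 x$ ($Z{\left(x \right)} = \left(3 + 12\right) - \left(x + x\right) = 15 - 2 x$)
$Z{\left(-70 \right)} - \left(-921 - 1307\right) \left(-1540 - 1903\right) = \left(15 - -140\right) - \left(-921 - 1307\right) \left(-1540 - 1903\right) = \left(15 + 140\right) - \left(-2228\right) \left(-3443\right) = 155 - 7671004 = -7670849$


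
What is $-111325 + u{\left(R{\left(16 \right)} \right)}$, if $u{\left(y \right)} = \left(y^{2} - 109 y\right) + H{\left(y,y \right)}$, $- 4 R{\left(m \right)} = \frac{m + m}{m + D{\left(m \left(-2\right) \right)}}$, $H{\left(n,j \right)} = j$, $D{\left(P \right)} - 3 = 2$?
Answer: $- \frac{49076117}{441} \approx -1.1128 \cdot 10^{5}$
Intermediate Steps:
$D{\left(P \right)} = 5$ ($D{\left(P \right)} = 3 + 2 = 5$)
$R{\left(m \right)} = - \frac{m}{2 \left(5 + m\right)}$ ($R{\left(m \right)} = - \frac{\left(m + m\right) \frac{1}{m + 5}}{4} = - \frac{2 m \frac{1}{5 + m}}{4} = - \frac{m}{2 \left(5 + m\right)}$)
$u{\left(y \right)} = y^{2} - 108 y$ ($u{\left(y \right)} = \left(y^{2} - 109 y\right) + y = y^{2} - 108 y$)
$-111325 + u{\left(R{\left(16 \right)} \right)} = -111325 + \left(-1\right) 16 \frac{1}{10 + 2 \cdot 16} \left(-108 - \frac{16}{10 + 2 \cdot 16}\right) = -111325 + \left(-1\right) 16 \frac{1}{10 + 32} \left(-108 - \frac{16}{10 + 32}\right) = -111325 + \left(-1\right) 16 \cdot \frac{1}{42} \left(-108 - \frac{16}{42}\right) = -111325 + \left(-1\right) 16 \cdot \frac{1}{42} \left(-108 - 16 \cdot \frac{1}{42}\right) = -111325 - \frac{8 \left(-108 - \frac{8}{21}\right)}{21} = -111325 - - \frac{18208}{441} = -111325 + \frac{18208}{441} = - \frac{49076117}{441}$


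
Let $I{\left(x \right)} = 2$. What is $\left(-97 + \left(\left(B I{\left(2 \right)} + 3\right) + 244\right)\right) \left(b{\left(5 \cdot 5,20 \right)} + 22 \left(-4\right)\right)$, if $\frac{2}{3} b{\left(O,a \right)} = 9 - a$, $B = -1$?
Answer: $-15466$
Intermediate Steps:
$b{\left(O,a \right)} = \frac{27}{2} - \frac{3 a}{2}$ ($b{\left(O,a \right)} = \frac{3 \left(9 - a\right)}{2} = \frac{27}{2} - \frac{3 a}{2}$)
$\left(-97 + \left(\left(B I{\left(2 \right)} + 3\right) + 244\right)\right) \left(b{\left(5 \cdot 5,20 \right)} + 22 \left(-4\right)\right) = \left(-97 + \left(\left(\left(-1\right) 2 + 3\right) + 244\right)\right) \left(\left(\frac{27}{2} - 30\right) + 22 \left(-4\right)\right) = \left(-97 + \left(\left(-2 + 3\right) + 244\right)\right) \left(\left(\frac{27}{2} - 30\right) - 88\right) = \left(-97 + \left(1 + 244\right)\right) \left(- \frac{33}{2} - 88\right) = \left(-97 + 245\right) \left(- \frac{209}{2}\right) = 148 \left(- \frac{209}{2}\right) = -15466$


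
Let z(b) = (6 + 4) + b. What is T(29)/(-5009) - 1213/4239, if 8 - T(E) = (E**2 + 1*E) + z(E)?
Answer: -2256578/21233151 ≈ -0.10628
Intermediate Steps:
z(b) = 10 + b
T(E) = -2 - E**2 - 2*E (T(E) = 8 - ((E**2 + 1*E) + (10 + E)) = 8 - ((E**2 + E) + (10 + E)) = 8 - ((E + E**2) + (10 + E)) = 8 - (10 + E**2 + 2*E) = 8 + (-10 - E**2 - 2*E) = -2 - E**2 - 2*E)
T(29)/(-5009) - 1213/4239 = (-2 - 1*29**2 - 2*29)/(-5009) - 1213/4239 = (-2 - 1*841 - 58)*(-1/5009) - 1213*1/4239 = (-2 - 841 - 58)*(-1/5009) - 1213/4239 = -901*(-1/5009) - 1213/4239 = 901/5009 - 1213/4239 = -2256578/21233151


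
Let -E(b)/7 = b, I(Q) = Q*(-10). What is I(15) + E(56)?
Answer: -542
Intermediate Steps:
I(Q) = -10*Q
E(b) = -7*b
I(15) + E(56) = -10*15 - 7*56 = -150 - 392 = -542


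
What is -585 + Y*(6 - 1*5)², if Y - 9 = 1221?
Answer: 645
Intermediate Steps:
Y = 1230 (Y = 9 + 1221 = 1230)
-585 + Y*(6 - 1*5)² = -585 + 1230*(6 - 1*5)² = -585 + 1230*(6 - 5)² = -585 + 1230*1² = -585 + 1230*1 = -585 + 1230 = 645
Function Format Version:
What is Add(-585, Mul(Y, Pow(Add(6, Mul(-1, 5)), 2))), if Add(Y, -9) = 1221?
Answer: 645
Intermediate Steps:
Y = 1230 (Y = Add(9, 1221) = 1230)
Add(-585, Mul(Y, Pow(Add(6, Mul(-1, 5)), 2))) = Add(-585, Mul(1230, Pow(Add(6, Mul(-1, 5)), 2))) = Add(-585, Mul(1230, Pow(Add(6, -5), 2))) = Add(-585, Mul(1230, Pow(1, 2))) = Add(-585, Mul(1230, 1)) = Add(-585, 1230) = 645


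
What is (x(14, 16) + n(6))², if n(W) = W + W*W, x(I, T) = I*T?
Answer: 70756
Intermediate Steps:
n(W) = W + W²
(x(14, 16) + n(6))² = (14*16 + 6*(1 + 6))² = (224 + 6*7)² = (224 + 42)² = 266² = 70756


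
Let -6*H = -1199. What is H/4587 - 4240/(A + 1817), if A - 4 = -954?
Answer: -3504659/723078 ≈ -4.8469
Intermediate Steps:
A = -950 (A = 4 - 954 = -950)
H = 1199/6 (H = -⅙*(-1199) = 1199/6 ≈ 199.83)
H/4587 - 4240/(A + 1817) = (1199/6)/4587 - 4240/(-950 + 1817) = (1199/6)*(1/4587) - 4240/867 = 109/2502 - 4240*1/867 = 109/2502 - 4240/867 = -3504659/723078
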